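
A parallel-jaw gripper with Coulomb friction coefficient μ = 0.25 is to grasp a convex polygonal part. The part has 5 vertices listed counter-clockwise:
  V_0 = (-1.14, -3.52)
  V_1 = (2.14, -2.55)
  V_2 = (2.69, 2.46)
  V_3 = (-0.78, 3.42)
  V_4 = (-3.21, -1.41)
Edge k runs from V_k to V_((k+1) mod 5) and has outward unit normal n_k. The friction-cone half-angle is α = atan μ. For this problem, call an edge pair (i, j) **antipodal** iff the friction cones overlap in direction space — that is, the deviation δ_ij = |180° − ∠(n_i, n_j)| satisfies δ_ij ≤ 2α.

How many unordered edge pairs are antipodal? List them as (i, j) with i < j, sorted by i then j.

count = 1; pairs: (1,3)

α = atan 0.25 = 14.04°;  2α = 28.07°
n_0 = (+0.2836, -0.9589)
n_1 = (+0.9940, -0.1091)
n_2 = (+0.2666, +0.9638)
n_3 = (-0.8933, +0.4494)
n_4 = (-0.7138, -0.7003)
  (0,1): δ = 112.74°  ·
  (0,2): δ = 31.94°  ·
  (0,3): δ = 46.82°  ·
  (0,4): δ = 117.98°  ·
  (1,2): δ = 99.20°  ·
  (1,3): δ = 20.44°  ✓
  (1,4): δ = 50.72°  ·
  (2,3): δ = 101.24°  ·
  (2,4): δ = 30.08°  ·
  (3,4): δ = 108.84°  ·
antipodal pairs: 1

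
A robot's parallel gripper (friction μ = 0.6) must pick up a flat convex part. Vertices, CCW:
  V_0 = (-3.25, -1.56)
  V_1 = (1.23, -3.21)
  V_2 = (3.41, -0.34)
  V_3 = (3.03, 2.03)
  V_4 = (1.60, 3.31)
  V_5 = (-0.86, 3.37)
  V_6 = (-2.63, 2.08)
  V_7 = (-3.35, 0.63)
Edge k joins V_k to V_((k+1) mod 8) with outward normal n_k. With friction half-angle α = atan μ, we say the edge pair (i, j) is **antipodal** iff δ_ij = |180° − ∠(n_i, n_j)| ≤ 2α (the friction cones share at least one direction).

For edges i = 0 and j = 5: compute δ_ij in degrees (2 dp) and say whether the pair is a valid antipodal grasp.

δ = 56.30°, valid

α = atan 0.6 = 30.96°;  2α = 61.93°
edge 0: e_0 = (+4.48, -1.65);  n_0 = (-0.3456, -0.9384)
edge 5: e_5 = (-1.77, -1.29);  n_5 = (-0.5890, +0.8081)
∠(n_0, n_5) = 123.70°
δ = |180° − 123.70°| = 56.30°
56.30° ≤ 2α = 61.93°  →  valid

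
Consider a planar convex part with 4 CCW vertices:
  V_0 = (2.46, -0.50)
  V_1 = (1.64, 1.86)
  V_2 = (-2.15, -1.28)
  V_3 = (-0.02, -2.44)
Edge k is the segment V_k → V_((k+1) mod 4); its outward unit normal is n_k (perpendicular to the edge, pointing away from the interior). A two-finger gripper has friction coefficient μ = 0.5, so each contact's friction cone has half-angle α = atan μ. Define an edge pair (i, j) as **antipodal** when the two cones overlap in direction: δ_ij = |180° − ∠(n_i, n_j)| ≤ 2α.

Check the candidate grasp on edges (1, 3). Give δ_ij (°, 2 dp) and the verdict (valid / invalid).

α = atan 0.5 = 26.57°;  2α = 53.13°
edge 1: e_1 = (-3.79, -3.14);  n_1 = (-0.6380, +0.7701)
edge 3: e_3 = (+2.48, +1.94);  n_3 = (+0.6161, -0.7876)
∠(n_1, n_3) = 178.39°
δ = |180° − 178.39°| = 1.61°
1.61° ≤ 2α = 53.13°  →  valid

δ = 1.61°, valid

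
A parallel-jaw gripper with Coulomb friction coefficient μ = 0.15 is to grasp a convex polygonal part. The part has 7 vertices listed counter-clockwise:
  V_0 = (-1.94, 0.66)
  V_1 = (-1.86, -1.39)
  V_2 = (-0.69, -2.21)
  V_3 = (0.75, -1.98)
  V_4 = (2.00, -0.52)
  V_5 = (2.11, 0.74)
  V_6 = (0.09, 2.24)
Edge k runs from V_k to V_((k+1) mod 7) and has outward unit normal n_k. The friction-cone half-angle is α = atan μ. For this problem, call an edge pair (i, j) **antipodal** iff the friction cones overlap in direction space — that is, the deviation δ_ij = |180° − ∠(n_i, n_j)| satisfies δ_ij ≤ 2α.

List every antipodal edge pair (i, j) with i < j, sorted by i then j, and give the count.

count = 3; pairs: (0,4), (1,5), (3,6)

α = atan 0.15 = 8.53°;  2α = 17.06°
n_0 = (-0.9992, -0.0390)
n_1 = (-0.5739, -0.8189)
n_2 = (+0.1577, -0.9875)
n_3 = (+0.7596, -0.6504)
n_4 = (+0.9962, -0.0870)
n_5 = (+0.5962, +0.8029)
n_6 = (-0.6142, +0.7891)
  (0,1): δ = 127.26°  ·
  (0,2): δ = 83.16°  ·
  (0,3): δ = 42.80°  ·
  (0,4): δ = 7.22°  ✓
  (0,5): δ = 51.17°  ·
  (0,6): δ = 125.66°  ·
  (1,2): δ = 135.90°  ·
  (1,3): δ = 95.54°  ·
  (1,4): δ = 59.96°  ·
  (1,5): δ = 1.57°  ✓
  (1,6): δ = 72.92°  ·
  (2,3): δ = 139.64°  ·
  (2,4): δ = 104.06°  ·
  (2,5): δ = 45.67°  ·
  (2,6): δ = 28.82°  ·
  (3,4): δ = 144.42°  ·
  (3,5): δ = 86.03°  ·
  (3,6): δ = 11.54°  ✓
  (4,5): δ = 121.61°  ·
  (4,6): δ = 47.12°  ·
  (5,6): δ = 105.51°  ·
antipodal pairs: 3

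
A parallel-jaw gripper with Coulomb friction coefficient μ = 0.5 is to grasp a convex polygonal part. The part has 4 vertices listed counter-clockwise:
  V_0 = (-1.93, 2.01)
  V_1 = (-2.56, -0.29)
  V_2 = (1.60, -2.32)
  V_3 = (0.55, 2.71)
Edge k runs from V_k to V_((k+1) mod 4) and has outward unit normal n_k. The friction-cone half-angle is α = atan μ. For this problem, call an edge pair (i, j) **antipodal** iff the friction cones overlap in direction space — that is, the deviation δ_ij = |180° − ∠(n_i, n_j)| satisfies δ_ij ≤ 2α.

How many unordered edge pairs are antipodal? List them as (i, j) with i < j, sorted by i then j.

α = atan 0.5 = 26.57°;  2α = 53.13°
n_0 = (-0.9645, +0.2642)
n_1 = (-0.4386, -0.8987)
n_2 = (+0.9789, +0.2043)
n_3 = (-0.2716, +0.9624)
  (0,1): δ = 100.69°  ·
  (0,2): δ = 27.11°  ✓
  (0,3): δ = 121.08°  ·
  (1,2): δ = 52.20°  ✓
  (1,3): δ = 41.77°  ✓
  (2,3): δ = 86.03°  ·
antipodal pairs: 3

count = 3; pairs: (0,2), (1,2), (1,3)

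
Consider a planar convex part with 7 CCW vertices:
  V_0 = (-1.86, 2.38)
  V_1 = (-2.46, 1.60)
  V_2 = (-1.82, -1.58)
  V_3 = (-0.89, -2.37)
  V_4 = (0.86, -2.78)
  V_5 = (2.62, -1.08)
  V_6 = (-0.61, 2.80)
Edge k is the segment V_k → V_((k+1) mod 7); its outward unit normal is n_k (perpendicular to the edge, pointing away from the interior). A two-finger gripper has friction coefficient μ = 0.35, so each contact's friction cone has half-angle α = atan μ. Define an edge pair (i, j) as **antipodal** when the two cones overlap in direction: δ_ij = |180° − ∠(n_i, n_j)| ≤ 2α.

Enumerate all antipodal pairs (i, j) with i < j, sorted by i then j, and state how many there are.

count = 6; pairs: (0,4), (1,5), (2,5), (3,5), (3,6), (4,6)

α = atan 0.35 = 19.29°;  2α = 38.58°
n_0 = (-0.7926, +0.6097)
n_1 = (-0.9803, -0.1973)
n_2 = (-0.6474, -0.7621)
n_3 = (-0.2281, -0.9736)
n_4 = (+0.6947, -0.7193)
n_5 = (+0.7685, +0.6398)
n_6 = (-0.3185, +0.9479)
  (0,1): δ = 131.05°  ·
  (0,2): δ = 92.78°  ·
  (0,3): δ = 65.62°  ·
  (0,4): δ = 8.42°  ✓
  (0,5): δ = 77.35°  ·
  (0,6): δ = 146.14°  ·
  (1,2): δ = 141.73°  ·
  (1,3): δ = 114.56°  ·
  (1,4): δ = 57.37°  ·
  (1,5): δ = 28.40°  ✓
  (1,6): δ = 97.19°  ·
  (2,3): δ = 152.84°  ·
  (2,4): δ = 95.65°  ·
  (2,5): δ = 9.88°  ✓
  (2,6): δ = 58.92°  ·
  (3,4): δ = 122.81°  ·
  (3,5): δ = 37.04°  ✓
  (3,6): δ = 31.76°  ✓
  (4,5): δ = 94.23°  ·
  (4,6): δ = 25.43°  ✓
  (5,6): δ = 111.20°  ·
antipodal pairs: 6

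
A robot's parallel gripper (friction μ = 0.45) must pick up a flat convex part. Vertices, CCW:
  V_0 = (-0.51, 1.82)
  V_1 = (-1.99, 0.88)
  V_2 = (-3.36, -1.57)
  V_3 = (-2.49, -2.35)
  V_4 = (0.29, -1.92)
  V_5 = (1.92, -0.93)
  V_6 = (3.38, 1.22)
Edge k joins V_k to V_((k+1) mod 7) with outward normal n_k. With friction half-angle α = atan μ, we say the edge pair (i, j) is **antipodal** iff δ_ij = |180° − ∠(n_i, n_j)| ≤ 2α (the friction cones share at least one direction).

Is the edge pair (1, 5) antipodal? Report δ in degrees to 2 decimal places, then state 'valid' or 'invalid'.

α = atan 0.45 = 24.23°;  2α = 48.46°
edge 1: e_1 = (-1.37, -2.45);  n_1 = (-0.8728, +0.4881)
edge 5: e_5 = (+1.46, +2.15);  n_5 = (+0.8273, -0.5618)
∠(n_1, n_5) = 175.03°
δ = |180° − 175.03°| = 4.97°
4.97° ≤ 2α = 48.46°  →  valid

δ = 4.97°, valid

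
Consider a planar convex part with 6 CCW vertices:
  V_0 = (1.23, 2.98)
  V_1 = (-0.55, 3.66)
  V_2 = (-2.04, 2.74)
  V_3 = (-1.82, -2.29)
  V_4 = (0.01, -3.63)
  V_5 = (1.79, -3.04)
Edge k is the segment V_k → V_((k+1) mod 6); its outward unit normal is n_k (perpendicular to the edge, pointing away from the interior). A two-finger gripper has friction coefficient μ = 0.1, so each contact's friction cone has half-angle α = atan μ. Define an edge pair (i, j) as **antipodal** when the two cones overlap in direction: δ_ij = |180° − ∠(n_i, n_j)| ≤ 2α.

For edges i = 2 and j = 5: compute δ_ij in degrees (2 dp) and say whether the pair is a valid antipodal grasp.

α = atan 0.1 = 5.71°;  2α = 11.42°
edge 2: e_2 = (+0.22, -5.03);  n_2 = (-0.9990, -0.0437)
edge 5: e_5 = (-0.56, +6.02);  n_5 = (+0.9957, +0.0926)
∠(n_2, n_5) = 177.19°
δ = |180° − 177.19°| = 2.81°
2.81° ≤ 2α = 11.42°  →  valid

δ = 2.81°, valid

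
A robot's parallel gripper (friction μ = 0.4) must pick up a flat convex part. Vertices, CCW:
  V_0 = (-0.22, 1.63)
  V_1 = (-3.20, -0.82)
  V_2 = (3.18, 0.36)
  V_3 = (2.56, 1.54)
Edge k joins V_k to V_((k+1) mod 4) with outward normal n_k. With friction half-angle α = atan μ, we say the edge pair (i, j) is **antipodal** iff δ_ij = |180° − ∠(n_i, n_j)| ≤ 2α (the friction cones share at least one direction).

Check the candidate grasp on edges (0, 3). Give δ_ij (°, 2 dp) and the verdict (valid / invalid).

α = atan 0.4 = 21.80°;  2α = 43.60°
edge 0: e_0 = (-2.98, -2.45);  n_0 = (-0.6351, +0.7725)
edge 3: e_3 = (-2.78, +0.09);  n_3 = (+0.0324, +0.9995)
∠(n_0, n_3) = 41.28°
δ = |180° − 41.28°| = 138.72°
138.72° > 2α = 43.60°  →  invalid

δ = 138.72°, invalid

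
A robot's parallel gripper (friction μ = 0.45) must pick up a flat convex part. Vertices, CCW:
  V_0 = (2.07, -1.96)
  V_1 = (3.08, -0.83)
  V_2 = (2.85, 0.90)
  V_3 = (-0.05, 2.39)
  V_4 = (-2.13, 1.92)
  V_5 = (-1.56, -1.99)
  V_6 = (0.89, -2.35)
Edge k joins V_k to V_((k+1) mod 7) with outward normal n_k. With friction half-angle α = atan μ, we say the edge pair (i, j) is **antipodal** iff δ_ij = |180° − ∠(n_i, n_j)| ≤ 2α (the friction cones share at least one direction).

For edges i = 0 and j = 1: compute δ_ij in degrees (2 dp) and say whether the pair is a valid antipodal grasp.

α = atan 0.45 = 24.23°;  2α = 48.46°
edge 0: e_0 = (+1.01, +1.13);  n_0 = (+0.7456, -0.6664)
edge 1: e_1 = (-0.23, +1.73);  n_1 = (+0.9913, +0.1318)
∠(n_0, n_1) = 49.36°
δ = |180° − 49.36°| = 130.64°
130.64° > 2α = 48.46°  →  invalid

δ = 130.64°, invalid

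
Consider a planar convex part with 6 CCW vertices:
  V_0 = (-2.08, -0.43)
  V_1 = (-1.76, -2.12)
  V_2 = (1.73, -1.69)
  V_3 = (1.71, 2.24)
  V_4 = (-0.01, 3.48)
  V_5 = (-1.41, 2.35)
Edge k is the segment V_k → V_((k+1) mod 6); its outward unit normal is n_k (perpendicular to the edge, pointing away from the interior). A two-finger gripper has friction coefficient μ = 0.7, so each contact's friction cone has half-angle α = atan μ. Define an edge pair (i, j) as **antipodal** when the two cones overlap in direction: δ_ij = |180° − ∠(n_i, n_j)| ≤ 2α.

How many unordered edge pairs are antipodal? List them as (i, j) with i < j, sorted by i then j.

α = atan 0.7 = 34.99°;  2α = 69.98°
n_0 = (-0.9825, -0.1860)
n_1 = (+0.1223, -0.9925)
n_2 = (+1.0000, +0.0051)
n_3 = (+0.5848, +0.8112)
n_4 = (-0.6281, +0.7782)
n_5 = (-0.9722, +0.2343)
  (0,1): δ = 93.70°  ·
  (0,2): δ = 10.43°  ✓
  (0,3): δ = 43.49°  ✓
  (0,4): δ = 118.19°  ·
  (0,5): δ = 155.73°  ·
  (1,2): δ = 96.73°  ·
  (1,3): δ = 42.81°  ✓
  (1,4): δ = 31.88°  ✓
  (1,5): δ = 69.43°  ✓
  (2,3): δ = 126.08°  ·
  (2,4): δ = 51.38°  ✓
  (2,5): δ = 13.84°  ✓
  (3,4): δ = 105.30°  ·
  (3,5): δ = 67.76°  ✓
  (4,5): δ = 142.46°  ·
antipodal pairs: 8

count = 8; pairs: (0,2), (0,3), (1,3), (1,4), (1,5), (2,4), (2,5), (3,5)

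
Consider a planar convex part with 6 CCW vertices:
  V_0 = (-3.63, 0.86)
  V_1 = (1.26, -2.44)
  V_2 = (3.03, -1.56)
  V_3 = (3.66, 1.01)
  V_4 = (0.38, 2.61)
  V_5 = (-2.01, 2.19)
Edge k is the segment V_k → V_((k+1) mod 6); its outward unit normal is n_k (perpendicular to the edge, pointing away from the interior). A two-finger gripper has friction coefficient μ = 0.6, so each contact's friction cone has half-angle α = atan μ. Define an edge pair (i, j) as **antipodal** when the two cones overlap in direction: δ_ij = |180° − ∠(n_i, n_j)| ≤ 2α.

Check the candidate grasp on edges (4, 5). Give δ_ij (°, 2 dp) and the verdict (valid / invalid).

δ = 150.58°, invalid

α = atan 0.6 = 30.96°;  2α = 61.93°
edge 4: e_4 = (-2.39, -0.42);  n_4 = (-0.1731, +0.9849)
edge 5: e_5 = (-1.62, -1.33);  n_5 = (-0.6345, +0.7729)
∠(n_4, n_5) = 29.42°
δ = |180° − 29.42°| = 150.58°
150.58° > 2α = 61.93°  →  invalid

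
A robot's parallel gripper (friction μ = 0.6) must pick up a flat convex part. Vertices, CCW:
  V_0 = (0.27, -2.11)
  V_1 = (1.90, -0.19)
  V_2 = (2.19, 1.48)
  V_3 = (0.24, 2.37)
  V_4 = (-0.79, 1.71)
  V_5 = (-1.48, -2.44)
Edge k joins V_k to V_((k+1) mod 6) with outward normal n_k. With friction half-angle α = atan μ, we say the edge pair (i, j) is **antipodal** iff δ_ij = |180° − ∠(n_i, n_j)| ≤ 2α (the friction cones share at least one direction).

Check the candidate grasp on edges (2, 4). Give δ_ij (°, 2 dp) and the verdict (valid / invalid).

δ = 74.91°, invalid

α = atan 0.6 = 30.96°;  2α = 61.93°
edge 2: e_2 = (-1.95, +0.89);  n_2 = (+0.4152, +0.9097)
edge 4: e_4 = (-0.69, -4.15);  n_4 = (-0.9865, +0.1640)
∠(n_2, n_4) = 105.09°
δ = |180° − 105.09°| = 74.91°
74.91° > 2α = 61.93°  →  invalid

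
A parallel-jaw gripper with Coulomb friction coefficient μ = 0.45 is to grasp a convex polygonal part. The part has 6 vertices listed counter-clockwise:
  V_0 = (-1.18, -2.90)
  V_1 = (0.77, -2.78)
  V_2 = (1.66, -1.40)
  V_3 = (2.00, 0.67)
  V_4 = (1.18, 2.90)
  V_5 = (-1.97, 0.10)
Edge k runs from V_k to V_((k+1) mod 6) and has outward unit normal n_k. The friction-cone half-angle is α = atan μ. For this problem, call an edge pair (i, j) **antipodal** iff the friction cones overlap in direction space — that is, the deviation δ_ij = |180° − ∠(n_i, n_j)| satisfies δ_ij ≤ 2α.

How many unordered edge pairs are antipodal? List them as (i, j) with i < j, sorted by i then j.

count = 6; pairs: (0,4), (1,4), (1,5), (2,4), (2,5), (3,5)

α = atan 0.45 = 24.23°;  2α = 48.46°
n_0 = (+0.0614, -0.9981)
n_1 = (+0.8404, -0.5420)
n_2 = (+0.9868, -0.1621)
n_3 = (+0.9386, +0.3451)
n_4 = (-0.6644, +0.7474)
n_5 = (-0.9670, -0.2547)
  (0,1): δ = 126.34°  ·
  (0,2): δ = 102.85°  ·
  (0,3): δ = 73.33°  ·
  (0,4): δ = 38.11°  ✓
  (0,5): δ = 101.23°  ·
  (1,2): δ = 156.51°  ·
  (1,3): δ = 126.99°  ·
  (1,4): δ = 15.55°  ✓
  (1,5): δ = 47.57°  ✓
  (2,3): δ = 150.48°  ·
  (2,4): δ = 39.04°  ✓
  (2,5): δ = 24.08°  ✓
  (3,4): δ = 68.56°  ·
  (3,5): δ = 5.44°  ✓
  (4,5): δ = 116.88°  ·
antipodal pairs: 6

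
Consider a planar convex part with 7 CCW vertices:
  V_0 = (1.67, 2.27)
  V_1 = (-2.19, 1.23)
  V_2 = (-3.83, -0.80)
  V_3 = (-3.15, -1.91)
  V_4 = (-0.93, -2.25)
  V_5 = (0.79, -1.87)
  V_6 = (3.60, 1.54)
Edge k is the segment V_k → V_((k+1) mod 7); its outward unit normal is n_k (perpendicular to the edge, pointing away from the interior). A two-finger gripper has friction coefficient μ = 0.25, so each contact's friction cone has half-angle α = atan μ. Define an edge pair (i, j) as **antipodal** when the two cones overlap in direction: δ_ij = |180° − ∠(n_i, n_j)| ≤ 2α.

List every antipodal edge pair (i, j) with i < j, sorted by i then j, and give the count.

count = 4; pairs: (0,3), (0,4), (1,5), (3,6)

α = atan 0.25 = 14.04°;  2α = 28.07°
n_0 = (-0.2602, +0.9656)
n_1 = (-0.7779, +0.6284)
n_2 = (-0.8527, -0.5224)
n_3 = (-0.1514, -0.9885)
n_4 = (+0.2157, -0.9765)
n_5 = (+0.7717, -0.6359)
n_6 = (+0.3538, +0.9353)
  (0,1): δ = 144.01°  ·
  (0,2): δ = 73.59°  ·
  (0,3): δ = 23.79°  ✓
  (0,4): δ = 2.62°  ✓
  (0,5): δ = 35.43°  ·
  (0,6): δ = 144.20°  ·
  (1,2): δ = 109.57°  ·
  (1,3): δ = 59.77°  ·
  (1,4): δ = 38.61°  ·
  (1,5): δ = 0.56°  ✓
  (1,6): δ = 108.22°  ·
  (2,3): δ = 130.20°  ·
  (2,4): δ = 109.03°  ·
  (2,5): δ = 70.98°  ·
  (2,6): δ = 37.79°  ·
  (3,4): δ = 158.83°  ·
  (3,5): δ = 120.78°  ·
  (3,6): δ = 12.01°  ✓
  (4,5): δ = 141.95°  ·
  (4,6): δ = 33.18°  ·
  (5,6): δ = 71.23°  ·
antipodal pairs: 4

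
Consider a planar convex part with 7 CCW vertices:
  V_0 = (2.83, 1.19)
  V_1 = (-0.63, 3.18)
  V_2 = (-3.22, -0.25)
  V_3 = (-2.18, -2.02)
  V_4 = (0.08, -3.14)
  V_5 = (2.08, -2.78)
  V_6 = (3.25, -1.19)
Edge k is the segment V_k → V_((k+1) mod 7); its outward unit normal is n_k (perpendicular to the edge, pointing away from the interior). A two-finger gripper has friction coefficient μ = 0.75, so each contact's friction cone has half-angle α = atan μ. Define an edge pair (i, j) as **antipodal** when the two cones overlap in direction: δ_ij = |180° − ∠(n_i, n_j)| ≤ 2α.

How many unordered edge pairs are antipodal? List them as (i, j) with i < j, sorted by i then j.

count = 9; pairs: (0,2), (0,3), (0,4), (1,4), (1,5), (1,6), (2,5), (2,6), (3,6)

α = atan 0.75 = 36.87°;  2α = 73.74°
n_0 = (+0.4986, +0.8669)
n_1 = (-0.7980, +0.6026)
n_2 = (-0.8622, -0.5066)
n_3 = (-0.4440, -0.8960)
n_4 = (+0.1772, -0.9842)
n_5 = (+0.8054, -0.5927)
n_6 = (+0.9848, +0.1738)
  (0,1): δ = 97.15°  ·
  (0,2): δ = 29.66°  ✓
  (0,3): δ = 3.54°  ✓
  (0,4): δ = 40.11°  ✓
  (0,5): δ = 83.56°  ·
  (0,6): δ = 129.91°  ·
  (1,2): δ = 112.51°  ·
  (1,3): δ = 79.31°  ·
  (1,4): δ = 42.74°  ✓
  (1,5): δ = 0.71°  ✓
  (1,6): δ = 47.06°  ✓
  (2,3): δ = 146.80°  ·
  (2,4): δ = 110.23°  ·
  (2,5): δ = 66.78°  ✓
  (2,6): δ = 20.43°  ✓
  (3,4): δ = 143.43°  ·
  (3,5): δ = 99.99°  ·
  (3,6): δ = 53.63°  ✓
  (4,5): δ = 136.55°  ·
  (4,6): δ = 90.20°  ·
  (5,6): δ = 133.64°  ·
antipodal pairs: 9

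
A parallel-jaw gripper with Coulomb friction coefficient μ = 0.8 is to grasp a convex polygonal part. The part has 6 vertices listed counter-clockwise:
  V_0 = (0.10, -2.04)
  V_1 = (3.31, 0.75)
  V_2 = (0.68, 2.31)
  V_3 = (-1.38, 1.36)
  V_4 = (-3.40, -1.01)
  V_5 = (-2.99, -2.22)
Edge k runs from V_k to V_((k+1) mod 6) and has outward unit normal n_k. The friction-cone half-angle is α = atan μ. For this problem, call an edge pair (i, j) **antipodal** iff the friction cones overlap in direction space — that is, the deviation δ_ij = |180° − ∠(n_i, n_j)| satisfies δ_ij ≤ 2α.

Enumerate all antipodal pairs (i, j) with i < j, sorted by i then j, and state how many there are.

count = 8; pairs: (0,1), (0,2), (0,3), (0,4), (1,4), (1,5), (2,5), (3,5)

α = atan 0.8 = 38.66°;  2α = 77.32°
n_0 = (+0.6560, -0.7548)
n_1 = (+0.5102, +0.8601)
n_2 = (-0.4188, +0.9081)
n_3 = (-0.7611, +0.6487)
n_4 = (-0.9471, -0.3209)
n_5 = (+0.0582, -0.9983)
  (0,1): δ = 71.67°  ✓
  (0,2): δ = 16.24°  ✓
  (0,3): δ = 8.56°  ✓
  (0,4): δ = 67.72°  ✓
  (0,5): δ = 142.34°  ·
  (1,2): δ = 124.57°  ·
  (1,3): δ = 99.77°  ·
  (1,4): δ = 40.61°  ✓
  (1,5): δ = 34.01°  ✓
  (2,3): δ = 155.20°  ·
  (2,4): δ = 96.04°  ·
  (2,5): δ = 21.42°  ✓
  (3,4): δ = 120.84°  ·
  (3,5): δ = 46.22°  ✓
  (4,5): δ = 105.38°  ·
antipodal pairs: 8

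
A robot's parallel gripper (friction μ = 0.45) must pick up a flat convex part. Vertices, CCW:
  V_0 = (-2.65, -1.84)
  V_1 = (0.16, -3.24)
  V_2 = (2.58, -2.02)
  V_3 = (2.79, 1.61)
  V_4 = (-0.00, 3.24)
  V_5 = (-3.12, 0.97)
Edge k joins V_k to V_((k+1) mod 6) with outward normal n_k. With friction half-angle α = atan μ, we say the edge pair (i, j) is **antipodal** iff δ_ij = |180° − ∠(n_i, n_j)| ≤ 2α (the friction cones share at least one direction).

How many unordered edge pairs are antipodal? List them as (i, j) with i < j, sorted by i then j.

α = atan 0.45 = 24.23°;  2α = 48.46°
n_0 = (-0.4459, -0.8951)
n_1 = (+0.4502, -0.8929)
n_2 = (+0.9983, -0.0578)
n_3 = (+0.5044, +0.8634)
n_4 = (-0.5883, +0.8086)
n_5 = (-0.9863, -0.1650)
  (0,1): δ = 126.76°  ·
  (0,2): δ = 66.83°  ·
  (0,3): δ = 3.81°  ✓
  (0,4): δ = 62.52°  ·
  (0,5): δ = 125.98°  ·
  (1,2): δ = 120.07°  ·
  (1,3): δ = 57.05°  ·
  (1,4): δ = 9.28°  ✓
  (1,5): δ = 72.74°  ·
  (2,3): δ = 116.98°  ·
  (2,4): δ = 50.65°  ·
  (2,5): δ = 12.81°  ✓
  (3,4): δ = 113.67°  ·
  (3,5): δ = 50.21°  ·
  (4,5): δ = 116.54°  ·
antipodal pairs: 3

count = 3; pairs: (0,3), (1,4), (2,5)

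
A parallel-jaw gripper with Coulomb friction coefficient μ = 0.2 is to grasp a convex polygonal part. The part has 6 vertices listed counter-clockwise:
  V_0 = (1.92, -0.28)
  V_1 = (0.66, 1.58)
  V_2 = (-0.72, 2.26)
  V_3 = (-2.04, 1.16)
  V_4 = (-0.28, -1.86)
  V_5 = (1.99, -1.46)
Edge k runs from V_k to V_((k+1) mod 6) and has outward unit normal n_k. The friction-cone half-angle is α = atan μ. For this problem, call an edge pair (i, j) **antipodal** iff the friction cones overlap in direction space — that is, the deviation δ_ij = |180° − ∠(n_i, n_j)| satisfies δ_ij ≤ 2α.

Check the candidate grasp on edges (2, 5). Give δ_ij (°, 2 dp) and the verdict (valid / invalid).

δ = 53.59°, invalid

α = atan 0.2 = 11.31°;  2α = 22.62°
edge 2: e_2 = (-1.32, -1.10);  n_2 = (-0.6402, +0.7682)
edge 5: e_5 = (-0.07, +1.18);  n_5 = (+0.9982, +0.0592)
∠(n_2, n_5) = 126.41°
δ = |180° − 126.41°| = 53.59°
53.59° > 2α = 22.62°  →  invalid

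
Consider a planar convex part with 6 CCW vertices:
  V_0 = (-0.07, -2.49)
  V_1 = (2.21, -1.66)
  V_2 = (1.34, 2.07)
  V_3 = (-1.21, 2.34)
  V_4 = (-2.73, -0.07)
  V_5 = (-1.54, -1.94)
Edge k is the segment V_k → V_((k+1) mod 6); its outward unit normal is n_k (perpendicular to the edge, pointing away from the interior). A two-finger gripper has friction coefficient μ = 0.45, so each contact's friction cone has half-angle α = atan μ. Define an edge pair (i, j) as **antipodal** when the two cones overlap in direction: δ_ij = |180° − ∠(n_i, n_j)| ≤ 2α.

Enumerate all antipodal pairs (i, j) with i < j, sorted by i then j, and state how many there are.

count = 5; pairs: (0,2), (0,3), (1,3), (1,4), (2,5)

α = atan 0.45 = 24.23°;  2α = 48.46°
n_0 = (+0.3421, -0.9397)
n_1 = (+0.9739, +0.2271)
n_2 = (+0.1053, +0.9944)
n_3 = (-0.8458, +0.5335)
n_4 = (-0.8437, -0.5369)
n_5 = (-0.3504, -0.9366)
  (0,1): δ = 96.87°  ·
  (0,2): δ = 26.05°  ✓
  (0,3): δ = 37.76°  ✓
  (0,4): δ = 102.47°  ·
  (0,5): δ = 139.48°  ·
  (1,2): δ = 109.17°  ·
  (1,3): δ = 45.37°  ✓
  (1,4): δ = 19.34°  ✓
  (1,5): δ = 56.36°  ·
  (2,3): δ = 116.20°  ·
  (2,4): δ = 51.48°  ·
  (2,5): δ = 14.47°  ✓
  (3,4): δ = 115.29°  ·
  (3,5): δ = 78.27°  ·
  (4,5): δ = 142.98°  ·
antipodal pairs: 5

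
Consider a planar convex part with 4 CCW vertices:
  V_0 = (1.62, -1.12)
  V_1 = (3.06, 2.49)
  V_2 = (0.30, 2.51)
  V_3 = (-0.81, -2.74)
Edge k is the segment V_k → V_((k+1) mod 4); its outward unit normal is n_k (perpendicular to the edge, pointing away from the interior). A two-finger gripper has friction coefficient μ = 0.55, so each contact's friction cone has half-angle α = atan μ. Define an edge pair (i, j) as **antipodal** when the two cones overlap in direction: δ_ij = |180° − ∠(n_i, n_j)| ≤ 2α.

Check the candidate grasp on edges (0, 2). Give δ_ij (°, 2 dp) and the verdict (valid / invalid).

δ = 9.81°, valid

α = atan 0.55 = 28.81°;  2α = 57.62°
edge 0: e_0 = (+1.44, +3.61);  n_0 = (+0.9288, -0.3705)
edge 2: e_2 = (-1.11, -5.25);  n_2 = (-0.9784, +0.2069)
∠(n_0, n_2) = 170.19°
δ = |180° − 170.19°| = 9.81°
9.81° ≤ 2α = 57.62°  →  valid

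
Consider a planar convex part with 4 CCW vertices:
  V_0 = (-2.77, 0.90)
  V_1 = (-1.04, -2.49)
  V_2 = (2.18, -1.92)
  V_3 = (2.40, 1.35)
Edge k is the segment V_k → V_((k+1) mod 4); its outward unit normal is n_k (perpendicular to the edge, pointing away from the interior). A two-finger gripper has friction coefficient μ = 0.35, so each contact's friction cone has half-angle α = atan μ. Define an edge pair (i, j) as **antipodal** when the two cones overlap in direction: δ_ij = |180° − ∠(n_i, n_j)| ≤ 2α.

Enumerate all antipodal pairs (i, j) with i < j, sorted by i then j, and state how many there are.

α = atan 0.35 = 19.29°;  2α = 38.58°
n_0 = (-0.8907, -0.4546)
n_1 = (+0.1743, -0.9847)
n_2 = (+0.9977, -0.0671)
n_3 = (-0.0867, +0.9962)
  (0,1): δ = 107.00°  ·
  (0,2): δ = 30.89°  ✓
  (0,3): δ = 67.94°  ·
  (1,2): δ = 103.89°  ·
  (1,3): δ = 5.06°  ✓
  (2,3): δ = 81.18°  ·
antipodal pairs: 2

count = 2; pairs: (0,2), (1,3)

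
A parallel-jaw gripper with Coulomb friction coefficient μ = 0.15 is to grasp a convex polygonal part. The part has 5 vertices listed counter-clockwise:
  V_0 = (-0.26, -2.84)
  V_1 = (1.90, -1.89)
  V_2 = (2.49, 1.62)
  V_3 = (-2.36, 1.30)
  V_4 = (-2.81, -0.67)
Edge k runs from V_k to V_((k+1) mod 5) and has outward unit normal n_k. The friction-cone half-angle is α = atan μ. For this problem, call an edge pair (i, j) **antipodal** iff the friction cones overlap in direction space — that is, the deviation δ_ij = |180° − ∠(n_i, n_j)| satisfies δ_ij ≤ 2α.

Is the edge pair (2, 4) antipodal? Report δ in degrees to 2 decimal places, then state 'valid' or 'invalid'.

δ = 44.17°, invalid

α = atan 0.15 = 8.53°;  2α = 17.06°
edge 2: e_2 = (-4.85, -0.32);  n_2 = (-0.0658, +0.9978)
edge 4: e_4 = (+2.55, -2.17);  n_4 = (-0.6481, -0.7616)
∠(n_2, n_4) = 135.83°
δ = |180° − 135.83°| = 44.17°
44.17° > 2α = 17.06°  →  invalid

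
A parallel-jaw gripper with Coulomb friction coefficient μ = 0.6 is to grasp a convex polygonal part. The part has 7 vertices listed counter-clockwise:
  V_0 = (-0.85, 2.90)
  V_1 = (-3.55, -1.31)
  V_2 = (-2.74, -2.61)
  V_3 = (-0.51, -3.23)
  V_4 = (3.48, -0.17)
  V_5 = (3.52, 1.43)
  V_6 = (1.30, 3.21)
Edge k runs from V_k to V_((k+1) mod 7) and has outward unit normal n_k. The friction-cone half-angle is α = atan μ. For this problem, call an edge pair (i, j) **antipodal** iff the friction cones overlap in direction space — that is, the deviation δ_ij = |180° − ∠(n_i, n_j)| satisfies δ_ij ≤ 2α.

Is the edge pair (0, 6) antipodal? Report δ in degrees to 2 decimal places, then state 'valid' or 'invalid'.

δ = 130.88°, invalid

α = atan 0.6 = 30.96°;  2α = 61.93°
edge 0: e_0 = (-2.70, -4.21);  n_0 = (-0.8418, +0.5398)
edge 6: e_6 = (-2.15, -0.31);  n_6 = (-0.1427, +0.9898)
∠(n_0, n_6) = 49.12°
δ = |180° − 49.12°| = 130.88°
130.88° > 2α = 61.93°  →  invalid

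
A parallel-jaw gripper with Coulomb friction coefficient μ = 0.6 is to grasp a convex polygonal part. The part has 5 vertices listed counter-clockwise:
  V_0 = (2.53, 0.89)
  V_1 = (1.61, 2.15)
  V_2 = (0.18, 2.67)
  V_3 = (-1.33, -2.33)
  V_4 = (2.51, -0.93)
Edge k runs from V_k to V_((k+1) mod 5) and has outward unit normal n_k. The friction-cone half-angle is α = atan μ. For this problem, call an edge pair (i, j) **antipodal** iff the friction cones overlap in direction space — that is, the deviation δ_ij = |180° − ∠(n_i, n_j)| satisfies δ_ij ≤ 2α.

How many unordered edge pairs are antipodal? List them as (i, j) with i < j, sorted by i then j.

count = 4; pairs: (0,2), (1,3), (2,3), (2,4)

α = atan 0.6 = 30.96°;  2α = 61.93°
n_0 = (+0.8076, +0.5897)
n_1 = (+0.3417, +0.9398)
n_2 = (-0.9573, +0.2891)
n_3 = (+0.3425, -0.9395)
n_4 = (+0.9999, -0.0110)
  (0,1): δ = 146.12°  ·
  (0,2): δ = 52.94°  ✓
  (0,3): δ = 73.90°  ·
  (0,4): δ = 143.24°  ·
  (1,2): δ = 86.82°  ·
  (1,3): δ = 40.01°  ✓
  (1,4): δ = 109.35°  ·
  (2,3): δ = 53.16°  ✓
  (2,4): δ = 16.17°  ✓
  (3,4): δ = 110.66°  ·
antipodal pairs: 4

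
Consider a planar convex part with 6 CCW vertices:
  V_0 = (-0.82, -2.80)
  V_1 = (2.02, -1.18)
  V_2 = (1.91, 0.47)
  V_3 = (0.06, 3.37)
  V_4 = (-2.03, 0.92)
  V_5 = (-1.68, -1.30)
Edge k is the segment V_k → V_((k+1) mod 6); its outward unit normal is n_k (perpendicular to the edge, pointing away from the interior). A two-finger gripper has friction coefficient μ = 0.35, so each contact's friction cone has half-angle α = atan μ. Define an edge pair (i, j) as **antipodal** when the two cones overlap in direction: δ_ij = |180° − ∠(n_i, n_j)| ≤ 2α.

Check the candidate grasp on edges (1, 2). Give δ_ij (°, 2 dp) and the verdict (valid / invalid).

δ = 151.28°, invalid

α = atan 0.35 = 19.29°;  2α = 38.58°
edge 1: e_1 = (-0.11, +1.65);  n_1 = (+0.9978, +0.0665)
edge 2: e_2 = (-1.85, +2.90);  n_2 = (+0.8431, +0.5378)
∠(n_1, n_2) = 28.72°
δ = |180° − 28.72°| = 151.28°
151.28° > 2α = 38.58°  →  invalid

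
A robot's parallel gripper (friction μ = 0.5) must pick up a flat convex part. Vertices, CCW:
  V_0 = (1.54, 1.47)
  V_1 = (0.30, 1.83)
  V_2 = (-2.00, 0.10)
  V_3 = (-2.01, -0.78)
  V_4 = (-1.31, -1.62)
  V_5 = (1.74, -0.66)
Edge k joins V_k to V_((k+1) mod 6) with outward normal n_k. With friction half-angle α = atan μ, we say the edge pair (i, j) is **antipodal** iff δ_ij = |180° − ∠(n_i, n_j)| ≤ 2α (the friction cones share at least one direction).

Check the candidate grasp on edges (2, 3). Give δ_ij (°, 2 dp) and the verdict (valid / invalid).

δ = 139.54°, invalid

α = atan 0.5 = 26.57°;  2α = 53.13°
edge 2: e_2 = (-0.01, -0.88);  n_2 = (-0.9999, +0.0114)
edge 3: e_3 = (+0.70, -0.84);  n_3 = (-0.7682, -0.6402)
∠(n_2, n_3) = 40.46°
δ = |180° − 40.46°| = 139.54°
139.54° > 2α = 53.13°  →  invalid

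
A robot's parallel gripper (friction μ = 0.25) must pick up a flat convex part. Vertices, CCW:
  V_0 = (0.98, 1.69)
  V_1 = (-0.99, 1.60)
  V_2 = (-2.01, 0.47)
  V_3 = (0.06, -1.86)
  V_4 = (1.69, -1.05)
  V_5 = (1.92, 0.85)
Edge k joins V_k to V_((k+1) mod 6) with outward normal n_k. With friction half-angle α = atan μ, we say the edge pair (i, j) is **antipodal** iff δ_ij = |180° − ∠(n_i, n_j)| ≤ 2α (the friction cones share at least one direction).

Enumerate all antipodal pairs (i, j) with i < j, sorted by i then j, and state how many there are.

count = 3; pairs: (0,3), (1,3), (2,5)

α = atan 0.25 = 14.04°;  2α = 28.07°
n_0 = (-0.0456, +0.9990)
n_1 = (-0.7423, +0.6701)
n_2 = (-0.7476, -0.6642)
n_3 = (+0.4450, -0.8955)
n_4 = (+0.9928, -0.1202)
n_5 = (+0.6663, +0.7457)
  (0,1): δ = 134.69°  ·
  (0,2): δ = 51.00°  ·
  (0,3): δ = 23.81°  ✓
  (0,4): δ = 80.48°  ·
  (0,5): δ = 135.60°  ·
  (1,2): δ = 96.31°  ·
  (1,3): δ = 21.50°  ✓
  (1,4): δ = 35.17°  ·
  (1,5): δ = 90.29°  ·
  (2,3): δ = 105.19°  ·
  (2,4): δ = 48.52°  ·
  (2,5): δ = 6.60°  ✓
  (3,4): δ = 123.33°  ·
  (3,5): δ = 68.21°  ·
  (4,5): δ = 124.88°  ·
antipodal pairs: 3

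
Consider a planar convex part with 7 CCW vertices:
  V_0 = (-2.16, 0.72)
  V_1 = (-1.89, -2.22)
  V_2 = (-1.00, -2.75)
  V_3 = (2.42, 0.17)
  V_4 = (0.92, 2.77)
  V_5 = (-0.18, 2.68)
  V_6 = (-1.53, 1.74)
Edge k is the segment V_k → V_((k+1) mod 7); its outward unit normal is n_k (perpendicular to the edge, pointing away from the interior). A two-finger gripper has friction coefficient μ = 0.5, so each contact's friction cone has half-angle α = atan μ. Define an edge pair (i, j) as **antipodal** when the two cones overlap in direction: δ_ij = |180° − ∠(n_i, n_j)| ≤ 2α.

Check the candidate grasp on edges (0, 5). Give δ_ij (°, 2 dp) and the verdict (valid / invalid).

α = atan 0.5 = 26.57°;  2α = 53.13°
edge 0: e_0 = (+0.27, -2.94);  n_0 = (-0.9958, -0.0915)
edge 5: e_5 = (-1.35, -0.94);  n_5 = (-0.5714, +0.8207)
∠(n_0, n_5) = 60.40°
δ = |180° − 60.40°| = 119.60°
119.60° > 2α = 53.13°  →  invalid

δ = 119.60°, invalid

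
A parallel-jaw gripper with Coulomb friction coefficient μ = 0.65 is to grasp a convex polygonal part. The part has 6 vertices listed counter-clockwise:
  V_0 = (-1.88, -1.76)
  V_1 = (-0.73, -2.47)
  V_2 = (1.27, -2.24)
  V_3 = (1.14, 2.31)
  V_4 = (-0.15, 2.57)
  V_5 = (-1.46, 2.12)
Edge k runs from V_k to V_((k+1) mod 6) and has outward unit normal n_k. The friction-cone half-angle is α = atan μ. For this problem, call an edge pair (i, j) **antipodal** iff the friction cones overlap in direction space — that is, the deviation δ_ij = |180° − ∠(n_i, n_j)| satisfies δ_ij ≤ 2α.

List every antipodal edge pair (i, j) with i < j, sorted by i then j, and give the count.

count = 6; pairs: (0,2), (0,3), (0,4), (1,3), (1,4), (2,5)

α = atan 0.65 = 33.02°;  2α = 66.05°
n_0 = (-0.5253, -0.8509)
n_1 = (+0.1142, -0.9935)
n_2 = (+0.9996, +0.0286)
n_3 = (+0.1976, +0.9803)
n_4 = (-0.3249, +0.9458)
n_5 = (-0.9942, +0.1076)
  (0,1): δ = 141.75°  ·
  (0,2): δ = 56.67°  ✓
  (0,3): δ = 20.30°  ✓
  (0,4): δ = 50.65°  ✓
  (0,5): δ = 115.51°  ·
  (1,2): δ = 94.92°  ·
  (1,3): δ = 17.96°  ✓
  (1,4): δ = 12.40°  ✓
  (1,5): δ = 77.26°  ·
  (2,3): δ = 103.03°  ·
  (2,4): δ = 72.68°  ·
  (2,5): δ = 7.81°  ✓
  (3,4): δ = 149.65°  ·
  (3,5): δ = 84.78°  ·
  (4,5): δ = 115.14°  ·
antipodal pairs: 6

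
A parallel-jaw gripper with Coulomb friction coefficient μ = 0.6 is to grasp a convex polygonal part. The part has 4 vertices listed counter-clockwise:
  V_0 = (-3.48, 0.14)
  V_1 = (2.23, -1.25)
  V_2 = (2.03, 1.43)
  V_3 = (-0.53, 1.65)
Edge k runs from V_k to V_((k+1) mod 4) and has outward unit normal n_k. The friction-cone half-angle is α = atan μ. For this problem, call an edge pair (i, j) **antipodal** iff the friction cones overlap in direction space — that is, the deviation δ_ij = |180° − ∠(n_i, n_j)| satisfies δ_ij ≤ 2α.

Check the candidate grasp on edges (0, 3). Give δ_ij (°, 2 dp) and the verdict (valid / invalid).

δ = 40.79°, valid

α = atan 0.6 = 30.96°;  2α = 61.93°
edge 0: e_0 = (+5.71, -1.39);  n_0 = (-0.2365, -0.9716)
edge 3: e_3 = (-2.95, -1.51);  n_3 = (-0.4556, +0.8902)
∠(n_0, n_3) = 139.21°
δ = |180° − 139.21°| = 40.79°
40.79° ≤ 2α = 61.93°  →  valid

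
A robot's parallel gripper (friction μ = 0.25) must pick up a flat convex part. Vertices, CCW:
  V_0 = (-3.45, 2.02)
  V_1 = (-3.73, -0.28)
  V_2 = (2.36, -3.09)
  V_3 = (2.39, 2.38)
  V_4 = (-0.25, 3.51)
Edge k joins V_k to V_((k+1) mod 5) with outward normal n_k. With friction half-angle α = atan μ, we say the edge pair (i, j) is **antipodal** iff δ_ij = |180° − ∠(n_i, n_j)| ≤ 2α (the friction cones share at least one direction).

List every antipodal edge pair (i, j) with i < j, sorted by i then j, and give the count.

α = atan 0.25 = 14.04°;  2α = 28.07°
n_0 = (-0.9927, +0.1208)
n_1 = (-0.4190, -0.9080)
n_2 = (+1.0000, -0.0055)
n_3 = (+0.3935, +0.9193)
n_4 = (-0.4221, +0.9065)
  (0,1): δ = 107.83°  ·
  (0,2): δ = 6.63°  ✓
  (0,3): δ = 73.77°  ·
  (0,4): δ = 121.91°  ·
  (1,2): δ = 65.55°  ·
  (1,3): δ = 1.60°  ✓
  (1,4): δ = 49.74°  ·
  (2,3): δ = 112.86°  ·
  (2,4): δ = 64.72°  ·
  (3,4): δ = 131.86°  ·
antipodal pairs: 2

count = 2; pairs: (0,2), (1,3)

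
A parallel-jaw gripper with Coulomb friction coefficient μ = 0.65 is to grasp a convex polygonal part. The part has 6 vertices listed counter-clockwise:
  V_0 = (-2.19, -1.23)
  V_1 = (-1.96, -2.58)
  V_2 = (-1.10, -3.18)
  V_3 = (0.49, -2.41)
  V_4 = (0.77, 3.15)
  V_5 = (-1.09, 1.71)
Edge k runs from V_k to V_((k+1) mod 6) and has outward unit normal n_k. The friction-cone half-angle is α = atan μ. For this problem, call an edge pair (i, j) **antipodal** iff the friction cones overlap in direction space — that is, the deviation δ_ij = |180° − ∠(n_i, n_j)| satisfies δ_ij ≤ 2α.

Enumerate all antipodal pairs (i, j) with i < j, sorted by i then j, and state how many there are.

count = 6; pairs: (0,3), (1,3), (2,4), (2,5), (3,4), (3,5)

α = atan 0.65 = 33.02°;  2α = 66.05°
n_0 = (-0.9858, -0.1680)
n_1 = (-0.5722, -0.8201)
n_2 = (+0.4359, -0.9000)
n_3 = (+0.9987, -0.0503)
n_4 = (-0.6122, +0.7907)
n_5 = (-0.9366, +0.3504)
  (0,1): δ = 134.57°  ·
  (0,2): δ = 73.83°  ·
  (0,3): δ = 12.55°  ✓
  (0,4): δ = 118.08°  ·
  (0,5): δ = 149.82°  ·
  (1,2): δ = 119.26°  ·
  (1,3): δ = 57.98°  ✓
  (1,4): δ = 72.65°  ·
  (1,5): δ = 104.39°  ·
  (2,3): δ = 118.72°  ·
  (2,4): δ = 11.91°  ✓
  (2,5): δ = 43.65°  ✓
  (3,4): δ = 49.37°  ✓
  (3,5): δ = 17.63°  ✓
  (4,5): δ = 148.26°  ·
antipodal pairs: 6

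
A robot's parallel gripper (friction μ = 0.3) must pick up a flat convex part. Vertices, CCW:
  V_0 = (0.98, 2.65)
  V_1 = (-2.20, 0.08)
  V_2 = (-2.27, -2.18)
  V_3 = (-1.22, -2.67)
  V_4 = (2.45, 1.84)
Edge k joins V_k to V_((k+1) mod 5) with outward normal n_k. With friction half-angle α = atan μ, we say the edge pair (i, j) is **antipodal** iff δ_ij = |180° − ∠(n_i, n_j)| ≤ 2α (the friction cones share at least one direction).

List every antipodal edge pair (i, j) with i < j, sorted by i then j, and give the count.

α = atan 0.3 = 16.70°;  2α = 33.40°
n_0 = (-0.6286, +0.7778)
n_1 = (-0.9995, +0.0310)
n_2 = (-0.4229, -0.9062)
n_3 = (+0.7756, -0.6312)
n_4 = (+0.4826, +0.8758)
  (0,1): δ = 130.72°  ·
  (0,2): δ = 63.96°  ·
  (0,3): δ = 11.92°  ✓
  (0,4): δ = 112.20°  ·
  (1,2): δ = 113.24°  ·
  (1,3): δ = 37.36°  ·
  (1,4): δ = 62.92°  ·
  (2,3): δ = 104.12°  ·
  (2,4): δ = 3.84°  ✓
  (3,4): δ = 79.72°  ·
antipodal pairs: 2

count = 2; pairs: (0,3), (2,4)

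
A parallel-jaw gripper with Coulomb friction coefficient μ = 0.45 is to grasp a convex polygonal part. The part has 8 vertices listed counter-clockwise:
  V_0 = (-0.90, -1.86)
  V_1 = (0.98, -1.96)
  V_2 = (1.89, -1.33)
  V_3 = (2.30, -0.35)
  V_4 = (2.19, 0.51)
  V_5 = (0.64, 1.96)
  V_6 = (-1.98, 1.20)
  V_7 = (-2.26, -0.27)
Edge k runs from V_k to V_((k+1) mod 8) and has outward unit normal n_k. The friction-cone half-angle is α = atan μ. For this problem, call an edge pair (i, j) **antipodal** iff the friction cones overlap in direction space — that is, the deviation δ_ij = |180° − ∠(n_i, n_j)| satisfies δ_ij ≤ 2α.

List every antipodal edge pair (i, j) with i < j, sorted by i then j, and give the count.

count = 8; pairs: (0,4), (0,5), (1,5), (1,6), (2,6), (3,6), (3,7), (4,7)

α = atan 0.45 = 24.23°;  2α = 48.46°
n_0 = (-0.0531, -0.9986)
n_1 = (+0.5692, -0.8222)
n_2 = (+0.9225, -0.3860)
n_3 = (+0.9919, +0.1269)
n_4 = (+0.6832, +0.7303)
n_5 = (-0.2786, +0.9604)
n_6 = (-0.9823, +0.1871)
n_7 = (-0.7599, -0.6500)
  (0,1): δ = 142.26°  ·
  (0,2): δ = 109.66°  ·
  (0,3): δ = 79.67°  ·
  (0,4): δ = 40.05°  ✓
  (0,5): δ = 19.22°  ✓
  (0,6): δ = 82.26°  ·
  (0,7): δ = 133.59°  ·
  (1,2): δ = 147.40°  ·
  (1,3): δ = 117.41°  ·
  (1,4): δ = 77.79°  ·
  (1,5): δ = 18.52°  ✓
  (1,6): δ = 44.52°  ✓
  (1,7): δ = 95.85°  ·
  (2,3): δ = 150.01°  ·
  (2,4): δ = 110.39°  ·
  (2,5): δ = 51.12°  ·
  (2,6): δ = 11.92°  ✓
  (2,7): δ = 63.24°  ·
  (3,4): δ = 140.38°  ·
  (3,5): δ = 81.11°  ·
  (3,6): δ = 18.07°  ✓
  (3,7): δ = 33.25°  ✓
  (4,5): δ = 120.73°  ·
  (4,6): δ = 57.69°  ·
  (4,7): δ = 6.37°  ✓
  (5,6): δ = 116.96°  ·
  (5,7): δ = 65.63°  ·
  (6,7): δ = 128.67°  ·
antipodal pairs: 8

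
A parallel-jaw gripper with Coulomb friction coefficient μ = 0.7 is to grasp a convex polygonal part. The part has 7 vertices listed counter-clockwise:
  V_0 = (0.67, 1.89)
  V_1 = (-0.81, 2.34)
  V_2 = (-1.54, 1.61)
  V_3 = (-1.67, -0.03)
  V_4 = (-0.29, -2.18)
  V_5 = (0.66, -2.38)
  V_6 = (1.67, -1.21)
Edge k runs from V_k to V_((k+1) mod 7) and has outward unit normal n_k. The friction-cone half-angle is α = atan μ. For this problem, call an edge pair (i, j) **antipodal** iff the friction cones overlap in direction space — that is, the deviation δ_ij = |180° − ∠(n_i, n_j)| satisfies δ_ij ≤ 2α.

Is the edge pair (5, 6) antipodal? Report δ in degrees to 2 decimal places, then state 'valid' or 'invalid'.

δ = 121.32°, invalid

α = atan 0.7 = 34.99°;  2α = 69.98°
edge 5: e_5 = (+1.01, +1.17);  n_5 = (+0.7570, -0.6535)
edge 6: e_6 = (-1.00, +3.10);  n_6 = (+0.9517, +0.3070)
∠(n_5, n_6) = 58.68°
δ = |180° − 58.68°| = 121.32°
121.32° > 2α = 69.98°  →  invalid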